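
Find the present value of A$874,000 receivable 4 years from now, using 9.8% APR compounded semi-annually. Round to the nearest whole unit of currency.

With 2 periods per year: i = 0.049, n = 8.
PV = 874,000 / (1 + 0.049)^8 = 874,000 / 1.466236 = 596,084.0856

A$596,084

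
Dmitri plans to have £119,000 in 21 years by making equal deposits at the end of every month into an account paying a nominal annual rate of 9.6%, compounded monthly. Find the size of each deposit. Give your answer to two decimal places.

£147.64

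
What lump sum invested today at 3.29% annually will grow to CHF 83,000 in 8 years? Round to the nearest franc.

PV = 83,000 / (1 + 0.0329)^8 = 83,000 / 1.295586 = 64,063.6786

CHF 64,064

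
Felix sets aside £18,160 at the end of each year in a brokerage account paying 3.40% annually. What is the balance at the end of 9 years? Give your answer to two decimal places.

£187,524.31

Accumulation factor s(9|0.034) = 10.326229; FV = 18160 × 10.326229 = 187,524.3106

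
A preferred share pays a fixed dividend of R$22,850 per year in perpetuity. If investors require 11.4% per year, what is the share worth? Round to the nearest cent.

PV = C/r = 22850/0.114 = 200,438.5965

R$200,438.60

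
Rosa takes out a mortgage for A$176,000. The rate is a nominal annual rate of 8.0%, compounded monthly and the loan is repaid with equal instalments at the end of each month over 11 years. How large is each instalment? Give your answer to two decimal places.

A$2,009.12

Periodic rate i = 0.08/12 = 0.00666667; n = 11 × 12 = 132 periods.
PMT = 176000 / ( [1 − (1+0.00666667)^(−132)] / 0.00666667 ) = 176000 / 87.600600 = 2,009.1187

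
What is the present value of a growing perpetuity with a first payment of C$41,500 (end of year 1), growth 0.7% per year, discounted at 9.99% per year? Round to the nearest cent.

C$446,716.90

PV = PMT / (i − g) = 41500 / (0.0999 − 0.007) = 41500 / 0.092900 = 446,716.8999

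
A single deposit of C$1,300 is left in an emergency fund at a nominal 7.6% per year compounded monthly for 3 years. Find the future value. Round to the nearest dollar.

C$1,632

i = 0.076/12 = 0.00633333 per month; n = 3·12 = 36.
FV = 1,300 × (1 + 0.00633333)^36 = 1,631.7373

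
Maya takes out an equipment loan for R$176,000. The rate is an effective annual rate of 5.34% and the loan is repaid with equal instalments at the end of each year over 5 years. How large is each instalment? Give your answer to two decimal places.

PMT = 176000 / ( [1 − (1+0.0534)^(−5)] / 0.0534 ) = 176000 / 4.289086 = 41,034.3843

R$41,034.38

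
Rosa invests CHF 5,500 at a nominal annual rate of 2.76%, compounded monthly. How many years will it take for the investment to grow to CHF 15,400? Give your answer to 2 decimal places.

37.35 years

Periodic rate i = 0.0276/12 = 0.0023.
(1+i)^n = 15400/5500 = 2.80000, so n = ln 2.80000 / ln 1.0023 = 448.1752 months
= 448.1752/12 years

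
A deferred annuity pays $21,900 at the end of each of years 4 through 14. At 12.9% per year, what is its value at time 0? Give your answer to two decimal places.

Value one period before first payment (t=3): 21900 × [1 − (1+0.129)^(−11)] / 0.129 = 21900 × 5.711248 = 125,076.3420
Discount back 3 years: 125,076.3420 × (1+0.129)^(−3) = 125,076.3420 × 0.694893 = 86,914.7220

$86,914.72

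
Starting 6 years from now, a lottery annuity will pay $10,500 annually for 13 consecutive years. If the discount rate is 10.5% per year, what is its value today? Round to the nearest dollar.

$44,124

Value one period before first payment (t=5): 10500 × [1 − (1+0.105)^(−13)] / 0.105 = 10500 × 6.923045 = 72,691.9691
Discount back 5 years: 72,691.9691 × (1+0.105)^(−5) = 72,691.9691 × 0.607000 = 44,124.0170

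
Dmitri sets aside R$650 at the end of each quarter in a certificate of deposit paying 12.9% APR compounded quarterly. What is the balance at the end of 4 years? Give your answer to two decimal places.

i = 0.129/4 = 0.03225 per quarter; n = 4·4 = 16.
Accumulation factor s(16|0.03225) = 20.518499; FV = 650 × 20.518499 = 13,337.0245

R$13,337.02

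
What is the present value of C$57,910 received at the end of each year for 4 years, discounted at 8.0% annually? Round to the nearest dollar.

C$191,805

PV = 57910 × [1 − (1+0.08)^(−4)] / 0.08 = 57910 × 3.312127 = 191,805.2653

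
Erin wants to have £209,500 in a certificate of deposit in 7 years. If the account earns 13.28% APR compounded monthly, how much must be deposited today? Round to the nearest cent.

With 12 periods per year: i = 0.0110667, n = 84.
PV = FV·(1+i)^(−n) = 209,500 × 0.396732 = 83,115.3904

£83,115.39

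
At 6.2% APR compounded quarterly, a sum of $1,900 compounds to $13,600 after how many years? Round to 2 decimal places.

Periodic rate i = 0.062/4 = 0.0155.
n = ln(13600/1900) / ln(1+0.0155) = ln(7.15789) / 0.015381 = 127.9633 quarters
= 127.9633/4 years

31.99 years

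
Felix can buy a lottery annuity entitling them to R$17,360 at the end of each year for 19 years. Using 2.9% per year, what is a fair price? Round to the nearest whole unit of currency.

PV = PMT · [1 − (1+i)^(−n)] / i = 17360 · 14.451424 = 250,876.7240

R$250,877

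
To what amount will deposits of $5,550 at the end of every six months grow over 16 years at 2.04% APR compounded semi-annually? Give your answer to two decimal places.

Periodic rate i = 0.0204/2 = 0.0102; n = 16 × 2 = 32 periods.
Accumulation factor s(32|0.0102) = 37.615683; FV = 5550 × 37.615683 = 208,767.0416

$208,767.04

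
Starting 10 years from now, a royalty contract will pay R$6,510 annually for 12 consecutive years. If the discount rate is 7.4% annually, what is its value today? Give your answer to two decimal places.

R$26,625.87

Value one period before first payment (t=9): 6510 × [1 − (1+0.074)^(−12)] / 0.074 = 6510 × 7.776090 = 50,622.3463
PV₀ = 50,622.3463 / (1+0.074)^9 = 50,622.3463 / 1.901247 = 26,625.8658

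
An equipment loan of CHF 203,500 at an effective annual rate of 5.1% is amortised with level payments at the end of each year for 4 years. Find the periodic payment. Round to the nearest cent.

CHF 57,522.78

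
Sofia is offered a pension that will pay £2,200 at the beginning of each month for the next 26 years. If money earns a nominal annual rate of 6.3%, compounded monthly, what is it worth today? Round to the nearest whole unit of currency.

£339,019

With 12 periods per year: i = 0.00525, n = 312.
PV = 2200 × [1 − (1+0.00525)^(−312)] / 0.00525 × (1+i) = 2200 × 154.099464 = 339,018.8204
Payments are at the start of each period, so multiply by (1+i).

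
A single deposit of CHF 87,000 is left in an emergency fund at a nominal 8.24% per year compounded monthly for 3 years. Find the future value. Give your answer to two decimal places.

CHF 111,303.78

i = 0.0824/12 = 0.00686667 per month; n = 3·12 = 36.
FV = 87,000 × (1 + 0.00686667)^36 = 111,303.7849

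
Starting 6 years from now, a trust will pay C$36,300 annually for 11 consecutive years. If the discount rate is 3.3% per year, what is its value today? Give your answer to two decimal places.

PV at t=5 (ordinary 11-year annuity): 36300 × a(11|0.033) = 36300 × 9.100752 = 330,357.3107
Discount back 5 years: 330,357.3107 × (1+0.033)^(−5) = 330,357.3107 × 0.850156 = 280,855.0999

C$280,855.10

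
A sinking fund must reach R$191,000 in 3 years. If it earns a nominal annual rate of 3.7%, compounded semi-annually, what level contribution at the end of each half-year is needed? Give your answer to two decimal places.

With 2 periods per year: i = 0.0185, n = 6.
PMT = 191000 / ( [(1+0.0185)^6 − 1] / 0.0185 ) = 191000 / 6.284441 = 30,392.5217

R$30,392.52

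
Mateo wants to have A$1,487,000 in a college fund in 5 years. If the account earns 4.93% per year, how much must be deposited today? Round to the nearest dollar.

PV = 1,487,000 / (1 + 0.0493)^5 = 1,487,000 / 1.272033 = 1,168,994.8670

A$1,168,995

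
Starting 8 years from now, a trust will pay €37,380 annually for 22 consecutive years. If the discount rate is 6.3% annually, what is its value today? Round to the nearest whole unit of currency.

€285,984

PV at t=7 (ordinary 22-year annuity): 37380 × a(22|0.063) = 37380 × 11.733709 = 438,606.0401
Discount back 7 years: 438,606.0401 × (1+0.063)^(−7) = 438,606.0401 × 0.652029 = 285,984.0133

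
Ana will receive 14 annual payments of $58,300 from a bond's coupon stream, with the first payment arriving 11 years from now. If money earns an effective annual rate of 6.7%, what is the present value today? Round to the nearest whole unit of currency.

$271,430

PV at t=10 (ordinary 14-year annuity): 58300 × a(14|0.067) = 58300 × 8.905001 = 519,161.5676
PV₀ = 519,161.5676 / (1+0.067)^10 = 519,161.5676 / 1.912688 = 271,430.3089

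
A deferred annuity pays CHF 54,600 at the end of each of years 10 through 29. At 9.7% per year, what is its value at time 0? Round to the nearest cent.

CHF 206,250.42

Value one period before first payment (t=9): 54600 × [1 − (1+0.097)^(−20)] / 0.097 = 54600 × 8.690842 = 474,519.9549
PV₀ = 474,519.9549 / (1+0.097)^9 = 474,519.9549 / 2.300698 = 206,250.4156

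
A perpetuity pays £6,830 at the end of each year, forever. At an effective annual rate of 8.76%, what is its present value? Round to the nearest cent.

£77,968.04

PV = C/r = 6830/0.0876 = 77,968.0365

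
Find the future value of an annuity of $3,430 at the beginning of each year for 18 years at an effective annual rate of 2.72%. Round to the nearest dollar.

$80,443

FV = 3430 × [(1+0.0272)^18 − 1] / 0.0272 × (1+i) = 3430 × 23.452894 = 80,443.4270
(Beginning-of-period payments → annuity-due factor ×(1+i).)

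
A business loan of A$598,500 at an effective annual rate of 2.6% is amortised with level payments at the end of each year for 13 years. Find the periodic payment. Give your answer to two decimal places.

Annuity-PV factor = 10.912213; PMT = 598500 / 10.912213 = 54,846.8008

A$54,846.80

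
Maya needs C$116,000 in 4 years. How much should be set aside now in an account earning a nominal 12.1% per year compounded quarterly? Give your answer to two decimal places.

C$72,007.22

With 4 periods per year: i = 0.03025, n = 16.
PV = FV·(1+i)^(−n) = 116,000 × 0.620752 = 72,007.2156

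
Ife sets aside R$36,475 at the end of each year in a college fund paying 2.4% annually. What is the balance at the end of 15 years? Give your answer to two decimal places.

R$649,327.48

FV = PMT · [(1+i)^n − 1] / i = 36475 · 17.801987 = 649,327.4830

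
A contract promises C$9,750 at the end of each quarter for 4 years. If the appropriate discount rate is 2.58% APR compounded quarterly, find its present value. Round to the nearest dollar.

Periodic rate i = 0.0258/4 = 0.00645; n = 4 × 4 = 16 periods.
PV = PMT · [1 − (1+i)^(−n)] / i = 9750 · 15.155734 = 147,768.4046

C$147,768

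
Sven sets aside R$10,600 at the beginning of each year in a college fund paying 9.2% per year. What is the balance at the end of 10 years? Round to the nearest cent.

R$177,548.72

FV = 10600 × [(1+0.092)^10 − 1] / 0.092 × (1+i) = 10600 × 16.749879 = 177,548.7168
Payments are at the start of each period, so multiply by (1+i).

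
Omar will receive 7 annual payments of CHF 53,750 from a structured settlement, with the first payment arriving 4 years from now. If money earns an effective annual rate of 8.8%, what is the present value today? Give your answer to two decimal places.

Value one period before first payment (t=3): 53750 × [1 − (1+0.088)^(−7)] / 0.088 = 53750 × 5.066907 = 272,346.2257
PV₀ = 272,346.2257 / (1+0.088)^3 = 272,346.2257 / 1.287913 = 211,463.1391

CHF 211,463.14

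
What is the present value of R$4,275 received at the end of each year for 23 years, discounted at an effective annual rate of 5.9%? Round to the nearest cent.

R$53,072.13

PV = 4275 × [1 − (1+0.059)^(−23)] / 0.059 = 4275 × 12.414532 = 53,072.1263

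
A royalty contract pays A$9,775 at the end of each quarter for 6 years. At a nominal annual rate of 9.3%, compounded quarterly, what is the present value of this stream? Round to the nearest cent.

A$178,253.76

Periodic rate i = 0.093/4 = 0.02325; n = 6 × 4 = 24 periods.
Annuity factor a(24|0.02325) = 18.235679; PV = 9775 × 18.235679 = 178,253.7576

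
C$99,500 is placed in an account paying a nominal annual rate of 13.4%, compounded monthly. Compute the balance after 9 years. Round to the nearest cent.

Periodic rate i = 0.134/12 = 0.0111667; n = 9 × 12 = 108 periods.
FV = PV·(1+i)^n = 99,500 × 3.317847 = 330,125.8202

C$330,125.82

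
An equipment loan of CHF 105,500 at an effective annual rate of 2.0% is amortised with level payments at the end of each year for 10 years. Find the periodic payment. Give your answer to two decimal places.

Annuity-PV factor = 8.982585; PMT = 105500 / 8.982585 = 11,744.9487

CHF 11,744.95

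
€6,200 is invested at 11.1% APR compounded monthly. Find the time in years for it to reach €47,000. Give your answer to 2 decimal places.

18.33 years

Periodic rate i = 0.111/12 = 0.00925.
n = ln(47000/6200) / ln(1+0.00925) = ln(7.58065) / 0.009207 = 219.9948 months
= 219.9948/12 years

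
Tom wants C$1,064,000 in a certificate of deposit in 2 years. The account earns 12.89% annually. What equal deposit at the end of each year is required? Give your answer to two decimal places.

FV-annuity factor = 2.128900; PMT = 1.064e+06 / 2.128900 = 499,788.6232

C$499,788.62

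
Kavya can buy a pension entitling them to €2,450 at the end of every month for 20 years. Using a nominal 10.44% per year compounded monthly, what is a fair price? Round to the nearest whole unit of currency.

€246,391

With 12 periods per year: i = 0.0087, n = 240.
PV = PMT · [1 − (1+i)^(−n)] / i = 2450 · 100.567929 = 246,391.4270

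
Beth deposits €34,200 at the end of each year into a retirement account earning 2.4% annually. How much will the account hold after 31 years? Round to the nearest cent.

FV = PMT · [(1+i)^n − 1] / i = 34200 · 45.246868 = 1,547,442.8967

€1,547,442.90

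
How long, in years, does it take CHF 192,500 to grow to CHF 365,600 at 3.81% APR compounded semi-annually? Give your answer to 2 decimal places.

17.00 years

Periodic rate i = 0.0381/2 = 0.01905.
n = ln(365600/192500) / ln(1+0.01905) = ln(1.89922) / 0.018871 = 33.9913 half-years
= 33.9913/2 years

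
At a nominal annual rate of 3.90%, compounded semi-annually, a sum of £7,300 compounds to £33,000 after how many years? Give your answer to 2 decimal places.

39.06 years

Periodic rate i = 0.039/2 = 0.0195.
(1+i)^n = 33000/7300 = 4.52055, so n = ln 4.52055 / ln 1.0195 = 78.1177 half-years
= 78.1177/2 years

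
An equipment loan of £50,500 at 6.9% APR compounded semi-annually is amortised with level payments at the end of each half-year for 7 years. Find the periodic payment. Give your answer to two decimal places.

With 2 periods per year: i = 0.0345, n = 14.
Annuity-PV factor = 10.957241; PMT = 50500 / 10.957241 = 4,608.8246

£4,608.82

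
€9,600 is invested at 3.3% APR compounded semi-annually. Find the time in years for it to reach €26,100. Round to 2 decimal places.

Periodic rate i = 0.033/2 = 0.0165.
(1+i)^n = 26100/9600 = 2.71875, so n = ln 2.71875 / ln 1.0165 = 61.1152 half-years
= 61.1152/2 years

30.56 years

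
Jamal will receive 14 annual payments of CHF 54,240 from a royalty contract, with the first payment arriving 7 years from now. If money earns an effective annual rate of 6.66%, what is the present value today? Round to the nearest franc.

Value one period before first payment (t=6): 54240 × [1 − (1+0.0666)^(−14)] / 0.0666 = 54240 × 8.926608 = 484,179.2314
Discount back 6 years: 484,179.2314 × (1+0.0666)^(−6) = 484,179.2314 × 0.679189 = 328,849.1174

CHF 328,849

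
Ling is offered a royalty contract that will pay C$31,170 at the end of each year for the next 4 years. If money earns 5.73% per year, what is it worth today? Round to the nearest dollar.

PV = PMT · [1 − (1+i)^(−n)] / i = 31170 · 3.486637 = 108,678.4719

C$108,678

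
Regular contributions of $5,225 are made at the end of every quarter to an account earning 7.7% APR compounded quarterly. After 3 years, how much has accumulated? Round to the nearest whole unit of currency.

$69,783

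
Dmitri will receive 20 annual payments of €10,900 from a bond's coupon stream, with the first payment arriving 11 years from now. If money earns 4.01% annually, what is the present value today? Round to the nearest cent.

Value one period before first payment (t=10): 10900 × [1 − (1+0.0401)^(−20)] / 0.0401 = 10900 × 13.578300 = 148,003.4715
Discount back 10 years: 148,003.4715 × (1+0.0401)^(−10) = 148,003.4715 × 0.674915 = 99,889.7528

€99,889.75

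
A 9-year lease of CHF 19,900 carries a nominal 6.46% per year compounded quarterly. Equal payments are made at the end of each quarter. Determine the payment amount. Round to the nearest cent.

With 4 periods per year: i = 0.01615, n = 36.
Annuity-PV factor = 27.138198; PMT = 19900 / 27.138198 = 733.2838

CHF 733.28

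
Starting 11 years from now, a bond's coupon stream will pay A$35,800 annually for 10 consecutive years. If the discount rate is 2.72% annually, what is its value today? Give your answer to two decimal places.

PV at t=10 (ordinary 10-year annuity): 35800 × a(10|0.0272) = 35800 × 8.653402 = 309,791.7943
PV₀ = 309,791.7943 / (1+0.0272)^10 = 309,791.7943 / 1.307826 = 236,875.3139

A$236,875.31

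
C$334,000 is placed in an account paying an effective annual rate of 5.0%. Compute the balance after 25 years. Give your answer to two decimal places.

C$1,131,042.55

FV = PV·(1+i)^n = 334,000 × 3.386355 = 1,131,042.5503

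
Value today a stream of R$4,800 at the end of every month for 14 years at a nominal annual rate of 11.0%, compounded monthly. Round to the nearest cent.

Periodic rate i = 0.11/12 = 0.00916667; n = 14 × 12 = 168 periods.
PV = 4800 × [1 − (1+0.00916667)^(−168)] / 0.00916667 = 4800 × 85.539231 = 410,588.3108

R$410,588.31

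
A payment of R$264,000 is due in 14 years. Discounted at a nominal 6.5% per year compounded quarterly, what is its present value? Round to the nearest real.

Periodic rate i = 0.065/4 = 0.01625; n = 14 × 4 = 56 periods.
Discount factor = (1+0.01625)^(−56) = 0.405479; PV = 264,000 × 0.405479 = 107,046.5426

R$107,047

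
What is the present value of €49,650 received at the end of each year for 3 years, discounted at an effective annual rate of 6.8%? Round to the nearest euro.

€130,775

Annuity factor a(3|0.068) = 2.633935; PV = 49650 × 2.633935 = 130,774.8777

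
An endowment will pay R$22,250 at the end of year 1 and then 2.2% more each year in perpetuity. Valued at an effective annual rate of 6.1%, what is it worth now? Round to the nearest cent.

PV = D₁/(r − g) = 22250/(0.061 − 0.022) = 570,512.8205

R$570,512.82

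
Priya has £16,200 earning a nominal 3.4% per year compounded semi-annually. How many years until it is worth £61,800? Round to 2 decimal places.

Periodic rate i = 0.034/2 = 0.017.
n = ln(61800/16200) / ln(1+0.017) = ln(3.81481) / 0.016857 = 79.4259 half-years
= 79.4259/2 years

39.71 years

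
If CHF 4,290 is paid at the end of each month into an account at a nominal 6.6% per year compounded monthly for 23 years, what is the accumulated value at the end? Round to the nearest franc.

CHF 2,764,437

With 12 periods per year: i = 0.0055, n = 276.
FV = PMT · [(1+i)^n − 1] / i = 4290 · 644.390952 = 2,764,437.1850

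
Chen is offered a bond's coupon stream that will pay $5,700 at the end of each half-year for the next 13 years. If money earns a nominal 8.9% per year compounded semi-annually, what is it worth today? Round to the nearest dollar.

With 2 periods per year: i = 0.0445, n = 26.
PV = PMT · [1 − (1+i)^(−n)] / i = 5700 · 15.227210 = 86,795.0947

$86,795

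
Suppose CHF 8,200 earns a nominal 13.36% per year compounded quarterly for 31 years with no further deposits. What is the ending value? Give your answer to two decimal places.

CHF 482,061.61

Periodic rate i = 0.1336/4 = 0.0334; n = 31 × 4 = 124 periods.
8,200 × (1+0.0334)^124 = 8,200 × 58.788001 = 482,061.6094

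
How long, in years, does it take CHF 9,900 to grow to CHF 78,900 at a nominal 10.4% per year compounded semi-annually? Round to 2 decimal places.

Periodic rate i = 0.104/2 = 0.052.
n = ln(78900/9900) / ln(1+0.052) = ln(7.96970) / 0.050693 = 40.9453 half-years
= 40.9453/2 years

20.47 years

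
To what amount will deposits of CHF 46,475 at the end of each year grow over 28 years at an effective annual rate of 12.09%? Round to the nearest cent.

Accumulation factor s(28|0.1209) = 193.772738; FV = 46475 × 193.772738 = 9,005,587.9801

CHF 9,005,587.98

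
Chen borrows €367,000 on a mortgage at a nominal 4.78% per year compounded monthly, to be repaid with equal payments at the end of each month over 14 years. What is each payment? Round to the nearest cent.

€3,000.58

Periodic rate i = 0.0478/12 = 0.00398333; n = 14 × 12 = 168 periods.
Annuity-PV factor = 122.309795; PMT = 367000 / 122.309795 = 3,000.5773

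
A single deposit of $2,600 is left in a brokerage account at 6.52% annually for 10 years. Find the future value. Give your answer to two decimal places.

FV = PV·(1+i)^n = 2,600 × 1.880666 = 4,889.7305

$4,889.73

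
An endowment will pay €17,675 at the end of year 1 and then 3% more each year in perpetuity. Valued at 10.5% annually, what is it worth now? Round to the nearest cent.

€235,666.67

PV = PMT / (i − g) = 17675 / (0.105 − 0.03) = 17675 / 0.075000 = 235,666.6667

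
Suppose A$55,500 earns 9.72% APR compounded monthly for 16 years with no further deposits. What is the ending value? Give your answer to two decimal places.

A$261,208.32

i = 0.0972/12 = 0.0081 per month; n = 16·12 = 192.
FV = 55,500 × (1 + 0.0081)^192 = 261,208.3246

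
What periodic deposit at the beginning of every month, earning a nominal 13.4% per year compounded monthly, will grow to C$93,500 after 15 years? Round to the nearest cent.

C$161.83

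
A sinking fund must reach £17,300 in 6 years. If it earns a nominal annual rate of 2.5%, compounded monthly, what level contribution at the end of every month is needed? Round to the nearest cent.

With 12 periods per year: i = 0.00208333, n = 72.
PMT = 17300 / ( [(1+0.00208333)^72 − 1] / 0.00208333 ) = 17300 / 77.593427 = 222.9570

£222.96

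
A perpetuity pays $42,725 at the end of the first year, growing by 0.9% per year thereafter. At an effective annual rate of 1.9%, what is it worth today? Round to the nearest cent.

PV = PMT / (i − g) = 42725 / (0.019 − 0.009) = 42725 / 0.010000 = 4,272,500.0000

$4,272,500.00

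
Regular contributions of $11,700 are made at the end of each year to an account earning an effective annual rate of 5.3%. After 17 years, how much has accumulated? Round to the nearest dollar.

$310,365

FV = 11700 × [(1+0.053)^17 − 1] / 0.053 = 11700 × 26.526910 = 310,364.8509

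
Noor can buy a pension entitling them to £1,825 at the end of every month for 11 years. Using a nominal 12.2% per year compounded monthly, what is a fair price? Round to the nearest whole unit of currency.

£132,280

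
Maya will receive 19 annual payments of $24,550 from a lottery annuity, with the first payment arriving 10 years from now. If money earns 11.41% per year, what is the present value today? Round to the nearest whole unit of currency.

$70,922

Value one period before first payment (t=9): 24550 × [1 − (1+0.1141)^(−19)] / 0.1141 = 24550 × 7.639235 = 187,543.2280
Discount back 9 years: 187,543.2280 × (1+0.1141)^(−9) = 187,543.2280 × 0.378166 = 70,922.4645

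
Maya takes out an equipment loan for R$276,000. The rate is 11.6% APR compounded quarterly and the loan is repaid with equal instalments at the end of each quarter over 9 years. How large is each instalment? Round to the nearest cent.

R$12,453.93

Periodic rate i = 0.116/4 = 0.029; n = 9 × 4 = 36 periods.
PMT = 276000 / ( [1 − (1+0.029)^(−36)] / 0.029 ) = 276000 / 22.161686 = 12,453.9260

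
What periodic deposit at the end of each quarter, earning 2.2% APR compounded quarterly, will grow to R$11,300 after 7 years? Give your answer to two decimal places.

With 4 periods per year: i = 0.0055, n = 28.
PMT = 11300 / ( [(1+0.0055)^28 − 1] / 0.0055 ) = 11300 / 30.181597 = 374.4003

R$374.40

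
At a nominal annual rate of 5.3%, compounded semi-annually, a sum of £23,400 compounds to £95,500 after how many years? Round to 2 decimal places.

Periodic rate i = 0.053/2 = 0.0265.
(1+i)^n = 95500/23400 = 4.08120, so n = ln 4.08120 / ln 1.0265 = 53.7715 half-years
= 53.7715/2 years

26.89 years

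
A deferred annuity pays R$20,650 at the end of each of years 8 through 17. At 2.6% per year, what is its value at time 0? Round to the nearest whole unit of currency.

R$150,230

Value one period before first payment (t=7): 20650 × [1 − (1+0.026)^(−10)] / 0.026 = 20650 × 8.707012 = 179,799.7959
Discount back 7 years: 179,799.7959 × (1+0.026)^(−7) = 179,799.7959 × 0.835542 = 150,230.3465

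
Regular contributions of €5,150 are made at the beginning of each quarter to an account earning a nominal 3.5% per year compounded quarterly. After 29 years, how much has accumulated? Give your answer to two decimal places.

i = 0.035/4 = 0.00875 per quarter; n = 29·4 = 116.
FV = 5150 × [(1+0.00875)^116 − 1] / 0.00875 × (1+i) = 5150 × 201.428118 = 1,037,354.8080
Payments are at the start of each period, so multiply by (1+i).

€1,037,354.81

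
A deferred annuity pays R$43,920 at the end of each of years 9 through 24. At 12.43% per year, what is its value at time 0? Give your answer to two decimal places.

R$117,165.85

PV at t=8 (ordinary 16-year annuity): 43920 × a(16|0.1243) = 43920 × 6.810773 = 299,129.1430
Discount back 8 years: 299,129.1430 × (1+0.1243)^(−8) = 299,129.1430 × 0.391690 = 117,165.8483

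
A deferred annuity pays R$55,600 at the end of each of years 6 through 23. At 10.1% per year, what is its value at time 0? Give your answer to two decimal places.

R$280,057.91

Value one period before first payment (t=5): 55600 × [1 − (1+0.101)^(−18)] / 0.101 = 55600 × 8.149100 = 453,089.9540
PV₀ = 453,089.9540 / (1+0.101)^5 = 453,089.9540 / 1.617844 = 280,057.9066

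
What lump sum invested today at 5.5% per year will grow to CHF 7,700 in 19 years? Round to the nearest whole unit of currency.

CHF 2,784

PV = 7,700 / (1 + 0.055)^19 = 7,700 / 2.765647 = 2,784.1587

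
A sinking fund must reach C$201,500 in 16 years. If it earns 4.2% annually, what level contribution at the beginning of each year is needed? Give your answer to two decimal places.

FV-annuity factor × (1+i) = 23.108835; PMT = 201500 / 23.108835 = 8,719.6089

C$8,719.61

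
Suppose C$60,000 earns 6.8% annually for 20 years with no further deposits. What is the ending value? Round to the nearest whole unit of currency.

C$223,654

60,000 × (1+0.068)^20 = 60,000 × 3.727564 = 223,653.8117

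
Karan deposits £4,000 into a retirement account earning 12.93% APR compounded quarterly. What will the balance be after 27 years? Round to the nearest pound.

£124,233

Periodic rate i = 0.1293/4 = 0.032325; n = 27 × 4 = 108 periods.
4,000 × (1+0.032325)^108 = 4,000 × 31.058183 = 124,232.7320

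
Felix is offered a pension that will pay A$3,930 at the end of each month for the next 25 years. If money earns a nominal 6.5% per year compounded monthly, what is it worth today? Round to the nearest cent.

A$582,043.59

i = 0.065/12 = 0.00541667 per month; n = 25·12 = 300.
PV = PMT · [1 − (1+i)^(−n)] / i = 3930 · 148.102695 = 582,043.5897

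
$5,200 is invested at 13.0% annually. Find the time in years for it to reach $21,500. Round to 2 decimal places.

11.61 years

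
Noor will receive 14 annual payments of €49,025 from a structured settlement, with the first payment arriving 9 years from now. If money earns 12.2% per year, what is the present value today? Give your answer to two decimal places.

€128,066.96

Value one period before first payment (t=8): 49025 × [1 − (1+0.122)^(−14)] / 0.122 = 49025 × 6.560884 = 321,647.3265
Discount back 8 years: 321,647.3265 × (1+0.122)^(−8) = 321,647.3265 × 0.398160 = 128,066.9571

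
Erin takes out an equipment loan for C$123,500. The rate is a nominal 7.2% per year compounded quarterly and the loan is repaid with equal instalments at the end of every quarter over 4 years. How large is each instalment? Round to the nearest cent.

With 4 periods per year: i = 0.018, n = 16.
PMT = 123500 / ( [1 − (1+0.018)^(−16)] / 0.018 ) = 123500 / 13.795310 = 8,952.3181

C$8,952.32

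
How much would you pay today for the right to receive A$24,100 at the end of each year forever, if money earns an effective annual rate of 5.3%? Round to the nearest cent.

A$454,716.98

PV = C/r = 24100/0.053 = 454,716.9811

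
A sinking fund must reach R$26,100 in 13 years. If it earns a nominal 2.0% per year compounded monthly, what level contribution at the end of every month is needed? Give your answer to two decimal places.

Periodic rate i = 0.02/12 = 0.00166667; n = 13 × 12 = 156 periods.
FV-annuity factor = 177.989656; PMT = 26100 / 177.989656 = 146.6377

R$146.64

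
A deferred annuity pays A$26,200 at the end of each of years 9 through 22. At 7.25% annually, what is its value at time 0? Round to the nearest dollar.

A$128,950

Value one period before first payment (t=8): 26200 × [1 − (1+0.0725)^(−14)] / 0.0725 = 26200 × 8.615846 = 225,735.1590
PV₀ = 225,735.1590 / (1+0.0725)^8 = 225,735.1590 / 1.750566 = 128,949.8378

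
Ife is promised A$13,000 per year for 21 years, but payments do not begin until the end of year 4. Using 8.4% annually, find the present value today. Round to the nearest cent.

A$99,166.25

Value one period before first payment (t=3): 13000 × [1 − (1+0.084)^(−21)] / 0.084 = 13000 × 9.716467 = 126,314.0750
PV₀ = 126,314.0750 / (1+0.084)^3 = 126,314.0750 / 1.273761 = 99,166.2521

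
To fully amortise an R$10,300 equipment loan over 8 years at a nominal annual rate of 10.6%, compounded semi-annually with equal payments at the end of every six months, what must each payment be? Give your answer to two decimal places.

R$970.78

i = 0.106/2 = 0.053 per half-year; n = 8·2 = 16.
Annuity-PV factor = 10.610014; PMT = 10300 / 10.610014 = 970.7810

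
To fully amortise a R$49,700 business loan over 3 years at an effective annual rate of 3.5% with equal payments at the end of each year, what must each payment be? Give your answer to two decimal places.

R$17,739.63

PMT = 49700 / ( [1 − (1+0.035)^(−3)] / 0.035 ) = 49700 / 2.801637 = 17,739.6288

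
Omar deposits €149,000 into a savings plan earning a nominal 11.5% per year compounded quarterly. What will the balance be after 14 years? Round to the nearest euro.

€728,682

i = 0.115/4 = 0.02875 per quarter; n = 14·4 = 56.
FV = 149,000 × (1 + 0.02875)^56 = 728,681.5421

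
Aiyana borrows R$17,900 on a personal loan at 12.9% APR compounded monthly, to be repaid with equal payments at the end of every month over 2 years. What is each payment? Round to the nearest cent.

With 12 periods per year: i = 0.01075, n = 24.
Annuity-PV factor = 21.054908; PMT = 17900 / 21.054908 = 850.1581

R$850.16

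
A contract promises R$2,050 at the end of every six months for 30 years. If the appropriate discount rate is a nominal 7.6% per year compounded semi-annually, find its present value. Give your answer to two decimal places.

Periodic rate i = 0.076/2 = 0.038; n = 30 × 2 = 60 periods.
PV = PMT · [1 − (1+i)^(−n)] / i = 2050 · 23.507931 = 48,191.2588

R$48,191.26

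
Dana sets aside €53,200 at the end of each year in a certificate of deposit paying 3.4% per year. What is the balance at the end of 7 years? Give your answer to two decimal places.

€412,611.97

Accumulation factor s(7|0.034) = 7.755864; FV = 53200 × 7.755864 = 412,611.9660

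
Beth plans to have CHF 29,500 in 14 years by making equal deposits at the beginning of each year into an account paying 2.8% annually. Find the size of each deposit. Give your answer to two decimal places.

FV-annuity factor × (1+i) = 17.328620; PMT = 29500 / 17.328620 = 1,702.3860

CHF 1,702.39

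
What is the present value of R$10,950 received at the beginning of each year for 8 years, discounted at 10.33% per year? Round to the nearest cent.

Annuity factor a(8|0.1033) × (1+i) = 5.815973; PV = 10950 × 5.815973 = 63,684.9076
Payments are at the start of each period, so multiply by (1+i).

R$63,684.91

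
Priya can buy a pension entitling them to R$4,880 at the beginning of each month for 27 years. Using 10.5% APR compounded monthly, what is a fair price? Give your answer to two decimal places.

R$529,149.70

Periodic rate i = 0.105/12 = 0.00875; n = 27 × 12 = 324 periods.
PV = PMT · [1 − (1+i)^(−n)] / i × (1+i) = 4880 · 108.432315 = 529,149.6976
(Beginning-of-period payments → annuity-due factor ×(1+i).)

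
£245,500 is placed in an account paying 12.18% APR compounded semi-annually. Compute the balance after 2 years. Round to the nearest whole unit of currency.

Periodic rate i = 0.1218/2 = 0.0609; n = 2 × 2 = 4 periods.
245,500 × (1+0.0609)^4 = 245,500 × 1.266770 = 310,992.0550

£310,992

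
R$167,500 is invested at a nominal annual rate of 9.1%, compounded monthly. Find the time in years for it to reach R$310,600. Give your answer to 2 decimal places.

Periodic rate i = 0.091/12 = 0.00758333.
n = ln(310600/167500) / ln(1+0.00758333) = ln(1.85433) / 0.007555 = 81.7399 months
= 81.7399/12 years

6.81 years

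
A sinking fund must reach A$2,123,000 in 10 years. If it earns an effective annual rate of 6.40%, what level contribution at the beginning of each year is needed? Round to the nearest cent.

A$148,559.00

PMT = 2.123e+06 / ( [(1+0.064)^10 − 1] / 0.064 × (1+i) ) = 2.123e+06 / 14.290618 = 148,559.0048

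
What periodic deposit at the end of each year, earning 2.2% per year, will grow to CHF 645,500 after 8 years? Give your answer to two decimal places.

CHF 74,677.26

PMT = 645500 / ( [(1+0.022)^8 − 1] / 0.022 ) = 645500 / 8.643863 = 74,677.2627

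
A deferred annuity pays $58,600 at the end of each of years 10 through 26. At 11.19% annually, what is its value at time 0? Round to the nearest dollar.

$168,376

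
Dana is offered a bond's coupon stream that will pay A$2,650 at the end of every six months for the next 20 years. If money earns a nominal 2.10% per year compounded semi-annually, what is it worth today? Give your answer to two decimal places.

Periodic rate i = 0.021/2 = 0.0105; n = 20 × 2 = 40 periods.
Annuity factor a(40|0.0105) = 32.525036; PV = 2650 × 32.525036 = 86,191.3454

A$86,191.35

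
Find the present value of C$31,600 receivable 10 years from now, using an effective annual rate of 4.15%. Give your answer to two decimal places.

C$21,042.35

PV = 31,600 / (1 + 0.0415)^10 = 31,600 / 1.501733 = 21,042.3548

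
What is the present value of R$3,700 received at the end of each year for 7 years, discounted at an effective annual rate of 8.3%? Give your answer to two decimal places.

Annuity factor a(7|0.083) = 5.153376; PV = 3700 × 5.153376 = 19,067.4923

R$19,067.49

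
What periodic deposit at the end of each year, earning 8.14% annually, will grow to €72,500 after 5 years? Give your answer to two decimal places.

€12,323.64

FV-annuity factor = 5.883000; PMT = 72500 / 5.883000 = 12,323.6438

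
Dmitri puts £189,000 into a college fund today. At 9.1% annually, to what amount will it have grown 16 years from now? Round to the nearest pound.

FV = 189,000 × (1 + 0.091)^16 = 761,478.7943

£761,479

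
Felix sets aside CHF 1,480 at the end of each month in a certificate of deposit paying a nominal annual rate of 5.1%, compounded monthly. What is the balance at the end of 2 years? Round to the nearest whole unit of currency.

i = 0.051/12 = 0.00425 per month; n = 2·12 = 24.
FV = PMT · [(1+i)^n − 1] / i = 1480 · 25.210388 = 37,311.3746

CHF 37,311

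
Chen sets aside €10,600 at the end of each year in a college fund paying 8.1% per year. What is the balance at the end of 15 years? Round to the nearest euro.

€290,062

FV = PMT · [(1+i)^n − 1] / i = 10600 · 27.364367 = 290,062.2903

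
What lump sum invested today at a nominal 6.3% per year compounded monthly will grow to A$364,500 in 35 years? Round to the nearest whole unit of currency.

A$40,419

With 12 periods per year: i = 0.00525, n = 420.
Discount factor = (1+0.00525)^(−420) = 0.110888; PV = 364,500 × 0.110888 = 40,418.7787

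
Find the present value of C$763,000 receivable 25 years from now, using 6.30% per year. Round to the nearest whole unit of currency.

C$165,651

Discount factor = (1+0.063)^(−25) = 0.217104; PV = 763,000 × 0.217104 = 165,650.5663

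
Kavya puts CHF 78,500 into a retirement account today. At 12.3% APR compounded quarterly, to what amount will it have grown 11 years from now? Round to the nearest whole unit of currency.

With 4 periods per year: i = 0.03075, n = 44.
FV = PV·(1+i)^n = 78,500 × 3.790942 = 297,588.9284

CHF 297,589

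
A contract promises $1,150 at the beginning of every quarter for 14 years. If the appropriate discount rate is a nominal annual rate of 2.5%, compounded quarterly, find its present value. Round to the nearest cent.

$54,534.81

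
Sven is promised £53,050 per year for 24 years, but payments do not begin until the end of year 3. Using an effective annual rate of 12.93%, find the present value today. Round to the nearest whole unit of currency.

PV at t=2 (ordinary 24-year annuity): 53050 × a(24|0.1293) = 53050 × 7.316143 = 388,121.3985
Discount back 2 years: 388,121.3985 × (1+0.1293)^(−2) = 388,121.3985 × 0.784118 = 304,332.9189

£304,333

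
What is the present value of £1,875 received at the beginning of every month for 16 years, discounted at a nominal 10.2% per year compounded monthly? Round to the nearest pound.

i = 0.102/12 = 0.0085 per month; n = 16·12 = 192.
PV = PMT · [1 − (1+i)^(−n)] / i × (1+i) = 1875 · 95.286475 = 178,662.1411
Payments are at the start of each period, so multiply by (1+i).

£178,662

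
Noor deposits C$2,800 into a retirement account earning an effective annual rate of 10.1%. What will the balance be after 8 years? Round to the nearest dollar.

C$6,046

FV = PV·(1+i)^n = 2,800 × 2.159228 = 6,045.8391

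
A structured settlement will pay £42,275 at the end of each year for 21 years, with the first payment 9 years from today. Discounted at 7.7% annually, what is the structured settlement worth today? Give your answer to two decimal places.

£239,420.44

PV at t=8 (ordinary 21-year annuity): 42275 × a(21|0.077) = 42275 × 10.251873 = 433,397.9453
PV₀ = 433,397.9453 / (1+0.077)^8 = 433,397.9453 / 1.810196 = 239,420.4384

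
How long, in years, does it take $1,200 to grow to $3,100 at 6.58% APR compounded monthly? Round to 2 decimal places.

14.46 years

Periodic rate i = 0.0658/12 = 0.00548333.
(1+i)^n = 3100/1200 = 2.58333, so n = ln 2.58333 / ln 1.00548 = 173.5587 months
= 173.5587/12 years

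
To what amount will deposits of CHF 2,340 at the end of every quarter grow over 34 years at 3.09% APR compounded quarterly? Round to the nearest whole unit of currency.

With 4 periods per year: i = 0.007725, n = 136.
FV = 2340 × [(1+0.007725)^136 − 1] / 0.007725 = 2340 × 239.203335 = 559,735.8037

CHF 559,736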